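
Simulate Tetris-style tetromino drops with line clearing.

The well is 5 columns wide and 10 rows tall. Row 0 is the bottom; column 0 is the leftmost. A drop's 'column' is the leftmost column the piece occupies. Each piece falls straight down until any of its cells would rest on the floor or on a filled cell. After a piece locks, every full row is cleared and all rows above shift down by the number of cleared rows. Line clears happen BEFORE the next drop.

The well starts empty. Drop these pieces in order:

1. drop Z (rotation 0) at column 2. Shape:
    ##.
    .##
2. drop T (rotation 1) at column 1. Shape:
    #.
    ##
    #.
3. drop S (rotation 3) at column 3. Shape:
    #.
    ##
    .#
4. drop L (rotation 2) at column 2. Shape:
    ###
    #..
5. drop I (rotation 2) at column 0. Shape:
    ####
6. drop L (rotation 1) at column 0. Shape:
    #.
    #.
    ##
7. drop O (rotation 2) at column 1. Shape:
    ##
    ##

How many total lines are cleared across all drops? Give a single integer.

Answer: 0

Derivation:
Drop 1: Z rot0 at col 2 lands with bottom-row=0; cleared 0 line(s) (total 0); column heights now [0 0 2 2 1], max=2
Drop 2: T rot1 at col 1 lands with bottom-row=1; cleared 0 line(s) (total 0); column heights now [0 4 3 2 1], max=4
Drop 3: S rot3 at col 3 lands with bottom-row=1; cleared 0 line(s) (total 0); column heights now [0 4 3 4 3], max=4
Drop 4: L rot2 at col 2 lands with bottom-row=3; cleared 0 line(s) (total 0); column heights now [0 4 5 5 5], max=5
Drop 5: I rot2 at col 0 lands with bottom-row=5; cleared 0 line(s) (total 0); column heights now [6 6 6 6 5], max=6
Drop 6: L rot1 at col 0 lands with bottom-row=6; cleared 0 line(s) (total 0); column heights now [9 7 6 6 5], max=9
Drop 7: O rot2 at col 1 lands with bottom-row=7; cleared 0 line(s) (total 0); column heights now [9 9 9 6 5], max=9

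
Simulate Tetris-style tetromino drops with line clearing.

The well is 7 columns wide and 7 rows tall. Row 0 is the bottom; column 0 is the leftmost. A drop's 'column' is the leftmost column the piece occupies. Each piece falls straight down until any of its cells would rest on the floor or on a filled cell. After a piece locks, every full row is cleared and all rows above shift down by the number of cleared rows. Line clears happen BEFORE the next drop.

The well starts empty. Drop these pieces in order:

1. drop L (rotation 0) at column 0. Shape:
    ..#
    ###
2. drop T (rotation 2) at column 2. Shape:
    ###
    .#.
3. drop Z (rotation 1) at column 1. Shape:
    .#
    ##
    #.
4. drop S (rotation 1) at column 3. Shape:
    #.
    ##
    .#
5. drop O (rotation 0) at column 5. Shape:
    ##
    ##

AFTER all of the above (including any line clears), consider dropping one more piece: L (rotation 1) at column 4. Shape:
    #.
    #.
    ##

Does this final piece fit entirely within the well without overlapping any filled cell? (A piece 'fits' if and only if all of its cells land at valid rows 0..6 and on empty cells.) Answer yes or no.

Drop 1: L rot0 at col 0 lands with bottom-row=0; cleared 0 line(s) (total 0); column heights now [1 1 2 0 0 0 0], max=2
Drop 2: T rot2 at col 2 lands with bottom-row=1; cleared 0 line(s) (total 0); column heights now [1 1 3 3 3 0 0], max=3
Drop 3: Z rot1 at col 1 lands with bottom-row=2; cleared 0 line(s) (total 0); column heights now [1 4 5 3 3 0 0], max=5
Drop 4: S rot1 at col 3 lands with bottom-row=3; cleared 0 line(s) (total 0); column heights now [1 4 5 6 5 0 0], max=6
Drop 5: O rot0 at col 5 lands with bottom-row=0; cleared 0 line(s) (total 0); column heights now [1 4 5 6 5 2 2], max=6
Test piece L rot1 at col 4 (width 2): heights before test = [1 4 5 6 5 2 2]; fits = False

Answer: no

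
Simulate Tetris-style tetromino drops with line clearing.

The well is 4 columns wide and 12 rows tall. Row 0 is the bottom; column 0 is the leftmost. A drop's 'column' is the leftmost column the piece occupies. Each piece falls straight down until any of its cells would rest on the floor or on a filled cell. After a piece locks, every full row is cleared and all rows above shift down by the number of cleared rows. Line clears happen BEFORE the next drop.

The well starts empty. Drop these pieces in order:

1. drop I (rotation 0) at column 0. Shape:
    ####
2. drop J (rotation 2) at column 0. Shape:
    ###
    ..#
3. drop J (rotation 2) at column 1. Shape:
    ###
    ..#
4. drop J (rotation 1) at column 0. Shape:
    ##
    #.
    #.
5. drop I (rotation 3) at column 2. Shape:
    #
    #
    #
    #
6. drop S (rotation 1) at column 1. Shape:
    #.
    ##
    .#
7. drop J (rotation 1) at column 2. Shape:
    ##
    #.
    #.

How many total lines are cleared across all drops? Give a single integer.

Answer: 3

Derivation:
Drop 1: I rot0 at col 0 lands with bottom-row=0; cleared 1 line(s) (total 1); column heights now [0 0 0 0], max=0
Drop 2: J rot2 at col 0 lands with bottom-row=0; cleared 0 line(s) (total 1); column heights now [2 2 2 0], max=2
Drop 3: J rot2 at col 1 lands with bottom-row=1; cleared 1 line(s) (total 2); column heights now [0 2 2 2], max=2
Drop 4: J rot1 at col 0 lands with bottom-row=0; cleared 1 line(s) (total 3); column heights now [2 2 1 0], max=2
Drop 5: I rot3 at col 2 lands with bottom-row=1; cleared 0 line(s) (total 3); column heights now [2 2 5 0], max=5
Drop 6: S rot1 at col 1 lands with bottom-row=5; cleared 0 line(s) (total 3); column heights now [2 8 7 0], max=8
Drop 7: J rot1 at col 2 lands with bottom-row=7; cleared 0 line(s) (total 3); column heights now [2 8 10 10], max=10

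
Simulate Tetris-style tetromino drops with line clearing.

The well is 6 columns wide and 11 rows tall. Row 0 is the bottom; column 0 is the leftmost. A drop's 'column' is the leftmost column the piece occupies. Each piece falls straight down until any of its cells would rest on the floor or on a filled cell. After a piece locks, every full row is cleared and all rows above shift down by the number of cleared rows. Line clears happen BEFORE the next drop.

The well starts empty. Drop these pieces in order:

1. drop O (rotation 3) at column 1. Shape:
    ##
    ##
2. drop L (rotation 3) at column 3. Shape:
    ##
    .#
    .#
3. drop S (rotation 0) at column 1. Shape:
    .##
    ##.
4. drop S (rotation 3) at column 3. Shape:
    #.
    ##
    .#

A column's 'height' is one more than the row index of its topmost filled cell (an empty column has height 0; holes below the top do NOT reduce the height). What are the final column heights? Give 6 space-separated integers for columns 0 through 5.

Drop 1: O rot3 at col 1 lands with bottom-row=0; cleared 0 line(s) (total 0); column heights now [0 2 2 0 0 0], max=2
Drop 2: L rot3 at col 3 lands with bottom-row=0; cleared 0 line(s) (total 0); column heights now [0 2 2 3 3 0], max=3
Drop 3: S rot0 at col 1 lands with bottom-row=2; cleared 0 line(s) (total 0); column heights now [0 3 4 4 3 0], max=4
Drop 4: S rot3 at col 3 lands with bottom-row=3; cleared 0 line(s) (total 0); column heights now [0 3 4 6 5 0], max=6

Answer: 0 3 4 6 5 0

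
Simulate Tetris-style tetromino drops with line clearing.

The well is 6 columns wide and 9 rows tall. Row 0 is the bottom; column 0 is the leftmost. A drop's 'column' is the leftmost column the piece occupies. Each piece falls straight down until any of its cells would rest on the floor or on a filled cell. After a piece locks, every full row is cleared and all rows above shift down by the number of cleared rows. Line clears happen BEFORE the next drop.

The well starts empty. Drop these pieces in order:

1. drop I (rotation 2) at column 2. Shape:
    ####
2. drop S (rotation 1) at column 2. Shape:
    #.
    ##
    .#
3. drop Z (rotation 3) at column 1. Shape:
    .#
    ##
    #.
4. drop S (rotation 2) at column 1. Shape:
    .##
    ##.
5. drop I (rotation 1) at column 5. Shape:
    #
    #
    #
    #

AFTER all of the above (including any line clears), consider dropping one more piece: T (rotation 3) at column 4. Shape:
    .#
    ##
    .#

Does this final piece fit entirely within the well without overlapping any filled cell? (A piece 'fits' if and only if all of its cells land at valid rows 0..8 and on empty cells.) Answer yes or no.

Drop 1: I rot2 at col 2 lands with bottom-row=0; cleared 0 line(s) (total 0); column heights now [0 0 1 1 1 1], max=1
Drop 2: S rot1 at col 2 lands with bottom-row=1; cleared 0 line(s) (total 0); column heights now [0 0 4 3 1 1], max=4
Drop 3: Z rot3 at col 1 lands with bottom-row=3; cleared 0 line(s) (total 0); column heights now [0 5 6 3 1 1], max=6
Drop 4: S rot2 at col 1 lands with bottom-row=6; cleared 0 line(s) (total 0); column heights now [0 7 8 8 1 1], max=8
Drop 5: I rot1 at col 5 lands with bottom-row=1; cleared 0 line(s) (total 0); column heights now [0 7 8 8 1 5], max=8
Test piece T rot3 at col 4 (width 2): heights before test = [0 7 8 8 1 5]; fits = True

Answer: yes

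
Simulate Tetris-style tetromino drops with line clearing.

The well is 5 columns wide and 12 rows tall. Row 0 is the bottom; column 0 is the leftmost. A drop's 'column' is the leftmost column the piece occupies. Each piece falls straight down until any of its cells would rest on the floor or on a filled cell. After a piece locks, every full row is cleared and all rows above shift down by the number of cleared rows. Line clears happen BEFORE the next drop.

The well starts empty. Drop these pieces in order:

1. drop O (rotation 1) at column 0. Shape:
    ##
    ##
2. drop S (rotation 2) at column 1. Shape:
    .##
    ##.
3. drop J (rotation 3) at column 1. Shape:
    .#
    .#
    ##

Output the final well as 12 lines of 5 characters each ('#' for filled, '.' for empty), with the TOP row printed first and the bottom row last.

Answer: .....
.....
.....
.....
.....
..#..
..#..
.##..
..##.
.##..
##...
##...

Derivation:
Drop 1: O rot1 at col 0 lands with bottom-row=0; cleared 0 line(s) (total 0); column heights now [2 2 0 0 0], max=2
Drop 2: S rot2 at col 1 lands with bottom-row=2; cleared 0 line(s) (total 0); column heights now [2 3 4 4 0], max=4
Drop 3: J rot3 at col 1 lands with bottom-row=4; cleared 0 line(s) (total 0); column heights now [2 5 7 4 0], max=7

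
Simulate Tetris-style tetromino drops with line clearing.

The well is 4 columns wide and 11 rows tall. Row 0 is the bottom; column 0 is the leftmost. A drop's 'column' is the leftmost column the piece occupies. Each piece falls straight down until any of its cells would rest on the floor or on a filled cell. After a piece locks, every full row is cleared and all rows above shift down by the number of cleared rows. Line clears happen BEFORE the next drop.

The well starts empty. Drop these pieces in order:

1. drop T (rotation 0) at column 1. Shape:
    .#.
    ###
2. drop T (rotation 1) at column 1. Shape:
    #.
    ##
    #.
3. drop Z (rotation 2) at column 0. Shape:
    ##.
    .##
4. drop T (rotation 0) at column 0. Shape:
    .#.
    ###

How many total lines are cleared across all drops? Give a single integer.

Drop 1: T rot0 at col 1 lands with bottom-row=0; cleared 0 line(s) (total 0); column heights now [0 1 2 1], max=2
Drop 2: T rot1 at col 1 lands with bottom-row=1; cleared 0 line(s) (total 0); column heights now [0 4 3 1], max=4
Drop 3: Z rot2 at col 0 lands with bottom-row=4; cleared 0 line(s) (total 0); column heights now [6 6 5 1], max=6
Drop 4: T rot0 at col 0 lands with bottom-row=6; cleared 0 line(s) (total 0); column heights now [7 8 7 1], max=8

Answer: 0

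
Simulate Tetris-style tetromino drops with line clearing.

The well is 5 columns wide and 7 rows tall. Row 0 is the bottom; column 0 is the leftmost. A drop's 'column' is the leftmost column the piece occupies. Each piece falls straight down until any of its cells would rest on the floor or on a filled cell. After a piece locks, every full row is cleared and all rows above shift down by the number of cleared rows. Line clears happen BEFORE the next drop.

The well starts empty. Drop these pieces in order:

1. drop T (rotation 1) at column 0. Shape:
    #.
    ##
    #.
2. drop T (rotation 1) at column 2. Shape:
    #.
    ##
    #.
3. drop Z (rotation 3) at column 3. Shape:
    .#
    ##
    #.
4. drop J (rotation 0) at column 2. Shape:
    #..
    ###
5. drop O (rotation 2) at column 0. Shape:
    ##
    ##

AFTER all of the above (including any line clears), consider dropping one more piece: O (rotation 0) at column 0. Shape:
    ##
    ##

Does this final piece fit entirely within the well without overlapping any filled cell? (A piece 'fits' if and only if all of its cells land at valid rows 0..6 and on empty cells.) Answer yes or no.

Drop 1: T rot1 at col 0 lands with bottom-row=0; cleared 0 line(s) (total 0); column heights now [3 2 0 0 0], max=3
Drop 2: T rot1 at col 2 lands with bottom-row=0; cleared 0 line(s) (total 0); column heights now [3 2 3 2 0], max=3
Drop 3: Z rot3 at col 3 lands with bottom-row=2; cleared 0 line(s) (total 0); column heights now [3 2 3 4 5], max=5
Drop 4: J rot0 at col 2 lands with bottom-row=5; cleared 0 line(s) (total 0); column heights now [3 2 7 6 6], max=7
Drop 5: O rot2 at col 0 lands with bottom-row=3; cleared 0 line(s) (total 0); column heights now [5 5 7 6 6], max=7
Test piece O rot0 at col 0 (width 2): heights before test = [5 5 7 6 6]; fits = True

Answer: yes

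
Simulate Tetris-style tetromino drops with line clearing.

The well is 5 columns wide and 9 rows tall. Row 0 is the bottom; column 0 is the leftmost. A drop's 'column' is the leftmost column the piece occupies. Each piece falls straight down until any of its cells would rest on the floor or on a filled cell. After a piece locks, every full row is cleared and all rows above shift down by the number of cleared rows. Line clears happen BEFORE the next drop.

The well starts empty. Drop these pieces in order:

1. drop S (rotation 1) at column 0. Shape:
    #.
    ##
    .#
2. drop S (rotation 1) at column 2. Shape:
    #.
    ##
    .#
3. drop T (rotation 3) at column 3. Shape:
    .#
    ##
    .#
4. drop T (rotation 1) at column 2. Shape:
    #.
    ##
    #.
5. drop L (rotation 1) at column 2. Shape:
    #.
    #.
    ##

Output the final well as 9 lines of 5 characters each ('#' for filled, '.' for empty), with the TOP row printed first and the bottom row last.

Drop 1: S rot1 at col 0 lands with bottom-row=0; cleared 0 line(s) (total 0); column heights now [3 2 0 0 0], max=3
Drop 2: S rot1 at col 2 lands with bottom-row=0; cleared 0 line(s) (total 0); column heights now [3 2 3 2 0], max=3
Drop 3: T rot3 at col 3 lands with bottom-row=1; cleared 1 line(s) (total 1); column heights now [2 1 2 2 3], max=3
Drop 4: T rot1 at col 2 lands with bottom-row=2; cleared 0 line(s) (total 1); column heights now [2 1 5 4 3], max=5
Drop 5: L rot1 at col 2 lands with bottom-row=5; cleared 0 line(s) (total 1); column heights now [2 1 8 6 3], max=8

Answer: .....
..#..
..#..
..##.
..#..
..##.
..#.#
#.###
.#.#.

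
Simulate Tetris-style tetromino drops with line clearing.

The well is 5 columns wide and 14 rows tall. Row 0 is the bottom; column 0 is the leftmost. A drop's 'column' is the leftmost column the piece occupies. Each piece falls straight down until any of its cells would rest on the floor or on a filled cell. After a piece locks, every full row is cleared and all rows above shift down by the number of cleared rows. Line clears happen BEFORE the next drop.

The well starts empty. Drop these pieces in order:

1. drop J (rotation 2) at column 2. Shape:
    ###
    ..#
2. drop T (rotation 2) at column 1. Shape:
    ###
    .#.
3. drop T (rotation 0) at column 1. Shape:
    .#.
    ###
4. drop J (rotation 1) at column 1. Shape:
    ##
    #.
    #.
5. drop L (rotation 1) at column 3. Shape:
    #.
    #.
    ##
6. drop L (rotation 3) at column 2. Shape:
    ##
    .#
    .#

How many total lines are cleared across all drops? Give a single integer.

Answer: 0

Derivation:
Drop 1: J rot2 at col 2 lands with bottom-row=0; cleared 0 line(s) (total 0); column heights now [0 0 2 2 2], max=2
Drop 2: T rot2 at col 1 lands with bottom-row=2; cleared 0 line(s) (total 0); column heights now [0 4 4 4 2], max=4
Drop 3: T rot0 at col 1 lands with bottom-row=4; cleared 0 line(s) (total 0); column heights now [0 5 6 5 2], max=6
Drop 4: J rot1 at col 1 lands with bottom-row=5; cleared 0 line(s) (total 0); column heights now [0 8 8 5 2], max=8
Drop 5: L rot1 at col 3 lands with bottom-row=5; cleared 0 line(s) (total 0); column heights now [0 8 8 8 6], max=8
Drop 6: L rot3 at col 2 lands with bottom-row=8; cleared 0 line(s) (total 0); column heights now [0 8 11 11 6], max=11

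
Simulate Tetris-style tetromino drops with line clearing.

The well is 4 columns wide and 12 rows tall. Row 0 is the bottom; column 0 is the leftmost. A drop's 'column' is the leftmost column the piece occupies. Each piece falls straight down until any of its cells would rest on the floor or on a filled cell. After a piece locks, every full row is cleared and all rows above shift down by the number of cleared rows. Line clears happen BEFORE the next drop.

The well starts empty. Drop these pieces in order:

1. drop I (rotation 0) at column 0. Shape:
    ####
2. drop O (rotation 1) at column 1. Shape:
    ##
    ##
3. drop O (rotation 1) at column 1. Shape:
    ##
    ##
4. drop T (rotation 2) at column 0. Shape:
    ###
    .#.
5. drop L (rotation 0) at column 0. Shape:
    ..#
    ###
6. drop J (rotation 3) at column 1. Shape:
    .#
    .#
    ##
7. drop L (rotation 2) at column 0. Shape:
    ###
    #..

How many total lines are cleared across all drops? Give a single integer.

Answer: 1

Derivation:
Drop 1: I rot0 at col 0 lands with bottom-row=0; cleared 1 line(s) (total 1); column heights now [0 0 0 0], max=0
Drop 2: O rot1 at col 1 lands with bottom-row=0; cleared 0 line(s) (total 1); column heights now [0 2 2 0], max=2
Drop 3: O rot1 at col 1 lands with bottom-row=2; cleared 0 line(s) (total 1); column heights now [0 4 4 0], max=4
Drop 4: T rot2 at col 0 lands with bottom-row=4; cleared 0 line(s) (total 1); column heights now [6 6 6 0], max=6
Drop 5: L rot0 at col 0 lands with bottom-row=6; cleared 0 line(s) (total 1); column heights now [7 7 8 0], max=8
Drop 6: J rot3 at col 1 lands with bottom-row=8; cleared 0 line(s) (total 1); column heights now [7 9 11 0], max=11
Drop 7: L rot2 at col 0 lands with bottom-row=10; cleared 0 line(s) (total 1); column heights now [12 12 12 0], max=12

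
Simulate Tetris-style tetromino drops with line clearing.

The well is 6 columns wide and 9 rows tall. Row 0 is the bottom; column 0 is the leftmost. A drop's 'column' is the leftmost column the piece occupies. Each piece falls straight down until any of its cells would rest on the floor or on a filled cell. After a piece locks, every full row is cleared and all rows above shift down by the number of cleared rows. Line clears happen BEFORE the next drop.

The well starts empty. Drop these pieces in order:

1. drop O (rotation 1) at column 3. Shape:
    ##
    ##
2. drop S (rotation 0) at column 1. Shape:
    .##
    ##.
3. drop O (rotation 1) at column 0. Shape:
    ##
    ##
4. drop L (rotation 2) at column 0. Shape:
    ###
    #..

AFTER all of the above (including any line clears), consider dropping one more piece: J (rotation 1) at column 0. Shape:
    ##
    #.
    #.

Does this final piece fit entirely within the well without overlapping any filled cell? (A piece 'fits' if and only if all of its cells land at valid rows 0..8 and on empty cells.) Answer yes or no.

Drop 1: O rot1 at col 3 lands with bottom-row=0; cleared 0 line(s) (total 0); column heights now [0 0 0 2 2 0], max=2
Drop 2: S rot0 at col 1 lands with bottom-row=1; cleared 0 line(s) (total 0); column heights now [0 2 3 3 2 0], max=3
Drop 3: O rot1 at col 0 lands with bottom-row=2; cleared 0 line(s) (total 0); column heights now [4 4 3 3 2 0], max=4
Drop 4: L rot2 at col 0 lands with bottom-row=4; cleared 0 line(s) (total 0); column heights now [6 6 6 3 2 0], max=6
Test piece J rot1 at col 0 (width 2): heights before test = [6 6 6 3 2 0]; fits = True

Answer: yes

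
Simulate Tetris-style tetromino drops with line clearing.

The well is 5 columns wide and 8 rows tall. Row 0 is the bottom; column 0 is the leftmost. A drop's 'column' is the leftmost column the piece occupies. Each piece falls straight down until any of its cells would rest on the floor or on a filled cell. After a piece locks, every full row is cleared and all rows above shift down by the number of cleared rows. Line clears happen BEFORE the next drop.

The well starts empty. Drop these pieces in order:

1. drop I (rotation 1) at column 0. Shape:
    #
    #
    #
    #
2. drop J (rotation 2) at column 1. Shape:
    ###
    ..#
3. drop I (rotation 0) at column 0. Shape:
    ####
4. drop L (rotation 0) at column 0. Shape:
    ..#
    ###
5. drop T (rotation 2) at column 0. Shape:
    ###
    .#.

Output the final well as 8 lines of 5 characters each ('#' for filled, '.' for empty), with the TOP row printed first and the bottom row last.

Answer: ###..
.##..
###..
####.
#....
#....
####.
#..#.

Derivation:
Drop 1: I rot1 at col 0 lands with bottom-row=0; cleared 0 line(s) (total 0); column heights now [4 0 0 0 0], max=4
Drop 2: J rot2 at col 1 lands with bottom-row=0; cleared 0 line(s) (total 0); column heights now [4 2 2 2 0], max=4
Drop 3: I rot0 at col 0 lands with bottom-row=4; cleared 0 line(s) (total 0); column heights now [5 5 5 5 0], max=5
Drop 4: L rot0 at col 0 lands with bottom-row=5; cleared 0 line(s) (total 0); column heights now [6 6 7 5 0], max=7
Drop 5: T rot2 at col 0 lands with bottom-row=6; cleared 0 line(s) (total 0); column heights now [8 8 8 5 0], max=8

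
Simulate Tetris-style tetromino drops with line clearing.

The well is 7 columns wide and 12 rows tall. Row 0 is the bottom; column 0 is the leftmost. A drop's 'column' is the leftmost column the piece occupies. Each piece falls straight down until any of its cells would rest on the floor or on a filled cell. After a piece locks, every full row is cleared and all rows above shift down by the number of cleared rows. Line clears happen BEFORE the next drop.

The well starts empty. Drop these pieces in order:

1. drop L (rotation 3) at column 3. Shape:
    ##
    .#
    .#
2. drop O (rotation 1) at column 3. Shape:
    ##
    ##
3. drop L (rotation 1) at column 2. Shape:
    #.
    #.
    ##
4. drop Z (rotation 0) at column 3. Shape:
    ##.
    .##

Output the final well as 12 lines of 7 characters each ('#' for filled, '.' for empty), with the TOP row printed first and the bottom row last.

Answer: .......
.......
.......
.......
..#....
..###..
..####.
...##..
...##..
...##..
....#..
....#..

Derivation:
Drop 1: L rot3 at col 3 lands with bottom-row=0; cleared 0 line(s) (total 0); column heights now [0 0 0 3 3 0 0], max=3
Drop 2: O rot1 at col 3 lands with bottom-row=3; cleared 0 line(s) (total 0); column heights now [0 0 0 5 5 0 0], max=5
Drop 3: L rot1 at col 2 lands with bottom-row=5; cleared 0 line(s) (total 0); column heights now [0 0 8 6 5 0 0], max=8
Drop 4: Z rot0 at col 3 lands with bottom-row=5; cleared 0 line(s) (total 0); column heights now [0 0 8 7 7 6 0], max=8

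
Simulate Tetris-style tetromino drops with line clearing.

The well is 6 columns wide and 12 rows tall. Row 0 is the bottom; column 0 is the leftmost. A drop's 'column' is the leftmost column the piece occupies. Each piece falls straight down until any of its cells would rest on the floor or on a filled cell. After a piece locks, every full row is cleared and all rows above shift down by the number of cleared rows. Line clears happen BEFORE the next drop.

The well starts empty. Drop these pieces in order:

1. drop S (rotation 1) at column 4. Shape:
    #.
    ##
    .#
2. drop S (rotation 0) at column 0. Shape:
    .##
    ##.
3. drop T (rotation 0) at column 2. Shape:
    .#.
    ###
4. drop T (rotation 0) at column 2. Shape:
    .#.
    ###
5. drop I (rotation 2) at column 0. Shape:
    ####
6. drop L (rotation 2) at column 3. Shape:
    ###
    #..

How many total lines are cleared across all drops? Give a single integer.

Answer: 0

Derivation:
Drop 1: S rot1 at col 4 lands with bottom-row=0; cleared 0 line(s) (total 0); column heights now [0 0 0 0 3 2], max=3
Drop 2: S rot0 at col 0 lands with bottom-row=0; cleared 0 line(s) (total 0); column heights now [1 2 2 0 3 2], max=3
Drop 3: T rot0 at col 2 lands with bottom-row=3; cleared 0 line(s) (total 0); column heights now [1 2 4 5 4 2], max=5
Drop 4: T rot0 at col 2 lands with bottom-row=5; cleared 0 line(s) (total 0); column heights now [1 2 6 7 6 2], max=7
Drop 5: I rot2 at col 0 lands with bottom-row=7; cleared 0 line(s) (total 0); column heights now [8 8 8 8 6 2], max=8
Drop 6: L rot2 at col 3 lands with bottom-row=8; cleared 0 line(s) (total 0); column heights now [8 8 8 10 10 10], max=10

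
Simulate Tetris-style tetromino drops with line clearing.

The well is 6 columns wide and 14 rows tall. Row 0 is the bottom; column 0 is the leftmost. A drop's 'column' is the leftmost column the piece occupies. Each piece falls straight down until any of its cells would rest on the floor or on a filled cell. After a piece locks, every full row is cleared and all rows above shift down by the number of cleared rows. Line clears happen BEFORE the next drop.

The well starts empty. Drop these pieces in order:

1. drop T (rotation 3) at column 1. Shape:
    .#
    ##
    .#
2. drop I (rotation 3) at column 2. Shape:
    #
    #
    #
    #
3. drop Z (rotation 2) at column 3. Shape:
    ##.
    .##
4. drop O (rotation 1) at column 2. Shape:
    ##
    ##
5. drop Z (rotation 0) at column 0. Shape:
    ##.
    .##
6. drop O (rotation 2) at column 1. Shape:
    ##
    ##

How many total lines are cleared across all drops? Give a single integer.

Drop 1: T rot3 at col 1 lands with bottom-row=0; cleared 0 line(s) (total 0); column heights now [0 2 3 0 0 0], max=3
Drop 2: I rot3 at col 2 lands with bottom-row=3; cleared 0 line(s) (total 0); column heights now [0 2 7 0 0 0], max=7
Drop 3: Z rot2 at col 3 lands with bottom-row=0; cleared 0 line(s) (total 0); column heights now [0 2 7 2 2 1], max=7
Drop 4: O rot1 at col 2 lands with bottom-row=7; cleared 0 line(s) (total 0); column heights now [0 2 9 9 2 1], max=9
Drop 5: Z rot0 at col 0 lands with bottom-row=9; cleared 0 line(s) (total 0); column heights now [11 11 10 9 2 1], max=11
Drop 6: O rot2 at col 1 lands with bottom-row=11; cleared 0 line(s) (total 0); column heights now [11 13 13 9 2 1], max=13

Answer: 0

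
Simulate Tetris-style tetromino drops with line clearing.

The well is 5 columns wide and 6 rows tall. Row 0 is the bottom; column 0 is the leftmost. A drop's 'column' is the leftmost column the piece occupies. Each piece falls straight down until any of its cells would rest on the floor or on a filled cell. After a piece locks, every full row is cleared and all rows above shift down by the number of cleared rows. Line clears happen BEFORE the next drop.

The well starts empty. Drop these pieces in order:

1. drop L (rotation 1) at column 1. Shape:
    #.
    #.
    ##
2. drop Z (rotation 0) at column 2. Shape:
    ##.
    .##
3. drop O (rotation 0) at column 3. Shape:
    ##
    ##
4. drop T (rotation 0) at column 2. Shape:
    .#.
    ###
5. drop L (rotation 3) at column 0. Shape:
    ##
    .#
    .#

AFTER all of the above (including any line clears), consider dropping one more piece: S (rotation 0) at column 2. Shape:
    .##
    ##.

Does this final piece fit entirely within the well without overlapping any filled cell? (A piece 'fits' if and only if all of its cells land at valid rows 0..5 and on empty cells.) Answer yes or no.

Drop 1: L rot1 at col 1 lands with bottom-row=0; cleared 0 line(s) (total 0); column heights now [0 3 1 0 0], max=3
Drop 2: Z rot0 at col 2 lands with bottom-row=0; cleared 0 line(s) (total 0); column heights now [0 3 2 2 1], max=3
Drop 3: O rot0 at col 3 lands with bottom-row=2; cleared 0 line(s) (total 0); column heights now [0 3 2 4 4], max=4
Drop 4: T rot0 at col 2 lands with bottom-row=4; cleared 0 line(s) (total 0); column heights now [0 3 5 6 5], max=6
Drop 5: L rot3 at col 0 lands with bottom-row=3; cleared 0 line(s) (total 0); column heights now [6 6 5 6 5], max=6
Test piece S rot0 at col 2 (width 3): heights before test = [6 6 5 6 5]; fits = False

Answer: no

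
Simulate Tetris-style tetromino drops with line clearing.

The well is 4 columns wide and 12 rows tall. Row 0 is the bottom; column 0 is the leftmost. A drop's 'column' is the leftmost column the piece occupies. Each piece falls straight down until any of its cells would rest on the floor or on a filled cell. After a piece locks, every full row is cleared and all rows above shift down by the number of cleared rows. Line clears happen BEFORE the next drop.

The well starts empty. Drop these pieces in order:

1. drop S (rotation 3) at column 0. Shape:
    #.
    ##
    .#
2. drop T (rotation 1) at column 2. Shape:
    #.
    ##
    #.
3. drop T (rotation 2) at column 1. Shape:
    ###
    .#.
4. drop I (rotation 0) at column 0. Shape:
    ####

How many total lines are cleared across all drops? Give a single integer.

Answer: 2

Derivation:
Drop 1: S rot3 at col 0 lands with bottom-row=0; cleared 0 line(s) (total 0); column heights now [3 2 0 0], max=3
Drop 2: T rot1 at col 2 lands with bottom-row=0; cleared 1 line(s) (total 1); column heights now [2 1 2 0], max=2
Drop 3: T rot2 at col 1 lands with bottom-row=2; cleared 0 line(s) (total 1); column heights now [2 4 4 4], max=4
Drop 4: I rot0 at col 0 lands with bottom-row=4; cleared 1 line(s) (total 2); column heights now [2 4 4 4], max=4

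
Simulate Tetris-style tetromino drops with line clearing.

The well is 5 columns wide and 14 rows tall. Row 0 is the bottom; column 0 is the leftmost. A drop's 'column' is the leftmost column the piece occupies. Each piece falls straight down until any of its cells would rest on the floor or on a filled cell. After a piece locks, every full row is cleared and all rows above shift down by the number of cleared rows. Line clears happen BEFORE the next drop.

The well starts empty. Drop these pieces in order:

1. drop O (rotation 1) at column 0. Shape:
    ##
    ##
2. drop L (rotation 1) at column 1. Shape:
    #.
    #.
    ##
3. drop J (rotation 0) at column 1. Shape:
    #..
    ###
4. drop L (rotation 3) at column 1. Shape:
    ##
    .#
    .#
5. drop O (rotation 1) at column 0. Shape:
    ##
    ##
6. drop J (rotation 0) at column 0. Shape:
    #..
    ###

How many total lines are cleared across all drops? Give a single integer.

Drop 1: O rot1 at col 0 lands with bottom-row=0; cleared 0 line(s) (total 0); column heights now [2 2 0 0 0], max=2
Drop 2: L rot1 at col 1 lands with bottom-row=2; cleared 0 line(s) (total 0); column heights now [2 5 3 0 0], max=5
Drop 3: J rot0 at col 1 lands with bottom-row=5; cleared 0 line(s) (total 0); column heights now [2 7 6 6 0], max=7
Drop 4: L rot3 at col 1 lands with bottom-row=6; cleared 0 line(s) (total 0); column heights now [2 9 9 6 0], max=9
Drop 5: O rot1 at col 0 lands with bottom-row=9; cleared 0 line(s) (total 0); column heights now [11 11 9 6 0], max=11
Drop 6: J rot0 at col 0 lands with bottom-row=11; cleared 0 line(s) (total 0); column heights now [13 12 12 6 0], max=13

Answer: 0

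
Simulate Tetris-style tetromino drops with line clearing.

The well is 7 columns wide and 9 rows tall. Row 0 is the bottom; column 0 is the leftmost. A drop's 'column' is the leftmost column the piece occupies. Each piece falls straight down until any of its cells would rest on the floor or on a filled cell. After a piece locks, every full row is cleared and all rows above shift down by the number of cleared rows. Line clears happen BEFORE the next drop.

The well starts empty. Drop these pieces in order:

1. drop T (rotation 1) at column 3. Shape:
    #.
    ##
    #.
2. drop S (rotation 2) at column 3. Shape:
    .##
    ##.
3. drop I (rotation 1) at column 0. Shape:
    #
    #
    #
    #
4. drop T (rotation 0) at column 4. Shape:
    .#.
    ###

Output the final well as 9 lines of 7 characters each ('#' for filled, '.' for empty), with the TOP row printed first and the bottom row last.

Answer: .......
.......
.....#.
....###
....##.
#..##..
#..#...
#..##..
#..#...

Derivation:
Drop 1: T rot1 at col 3 lands with bottom-row=0; cleared 0 line(s) (total 0); column heights now [0 0 0 3 2 0 0], max=3
Drop 2: S rot2 at col 3 lands with bottom-row=3; cleared 0 line(s) (total 0); column heights now [0 0 0 4 5 5 0], max=5
Drop 3: I rot1 at col 0 lands with bottom-row=0; cleared 0 line(s) (total 0); column heights now [4 0 0 4 5 5 0], max=5
Drop 4: T rot0 at col 4 lands with bottom-row=5; cleared 0 line(s) (total 0); column heights now [4 0 0 4 6 7 6], max=7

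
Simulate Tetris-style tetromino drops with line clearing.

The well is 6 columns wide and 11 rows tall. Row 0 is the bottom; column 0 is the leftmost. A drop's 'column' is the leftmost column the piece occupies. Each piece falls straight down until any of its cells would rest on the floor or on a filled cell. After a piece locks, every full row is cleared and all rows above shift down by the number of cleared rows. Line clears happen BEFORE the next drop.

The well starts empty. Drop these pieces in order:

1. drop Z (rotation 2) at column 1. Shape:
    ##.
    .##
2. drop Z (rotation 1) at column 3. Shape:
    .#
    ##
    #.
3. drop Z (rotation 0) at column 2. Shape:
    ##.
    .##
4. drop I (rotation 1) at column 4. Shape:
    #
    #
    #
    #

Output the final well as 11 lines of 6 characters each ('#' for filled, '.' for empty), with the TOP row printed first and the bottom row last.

Drop 1: Z rot2 at col 1 lands with bottom-row=0; cleared 0 line(s) (total 0); column heights now [0 2 2 1 0 0], max=2
Drop 2: Z rot1 at col 3 lands with bottom-row=1; cleared 0 line(s) (total 0); column heights now [0 2 2 3 4 0], max=4
Drop 3: Z rot0 at col 2 lands with bottom-row=4; cleared 0 line(s) (total 0); column heights now [0 2 6 6 5 0], max=6
Drop 4: I rot1 at col 4 lands with bottom-row=5; cleared 0 line(s) (total 0); column heights now [0 2 6 6 9 0], max=9

Answer: ......
......
....#.
....#.
....#.
..###.
...##.
....#.
...##.
.###..
..##..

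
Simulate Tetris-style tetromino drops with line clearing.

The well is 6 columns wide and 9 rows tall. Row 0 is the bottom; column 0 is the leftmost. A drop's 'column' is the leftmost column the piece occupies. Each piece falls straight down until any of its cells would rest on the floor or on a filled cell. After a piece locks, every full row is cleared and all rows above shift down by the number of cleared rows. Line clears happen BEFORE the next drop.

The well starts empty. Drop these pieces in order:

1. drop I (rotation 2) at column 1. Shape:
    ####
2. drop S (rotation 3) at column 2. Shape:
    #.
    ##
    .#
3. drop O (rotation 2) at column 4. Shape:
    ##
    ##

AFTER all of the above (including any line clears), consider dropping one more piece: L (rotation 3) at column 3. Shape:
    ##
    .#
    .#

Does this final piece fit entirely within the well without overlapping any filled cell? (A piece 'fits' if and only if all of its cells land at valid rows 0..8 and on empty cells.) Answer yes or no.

Answer: yes

Derivation:
Drop 1: I rot2 at col 1 lands with bottom-row=0; cleared 0 line(s) (total 0); column heights now [0 1 1 1 1 0], max=1
Drop 2: S rot3 at col 2 lands with bottom-row=1; cleared 0 line(s) (total 0); column heights now [0 1 4 3 1 0], max=4
Drop 3: O rot2 at col 4 lands with bottom-row=1; cleared 0 line(s) (total 0); column heights now [0 1 4 3 3 3], max=4
Test piece L rot3 at col 3 (width 2): heights before test = [0 1 4 3 3 3]; fits = True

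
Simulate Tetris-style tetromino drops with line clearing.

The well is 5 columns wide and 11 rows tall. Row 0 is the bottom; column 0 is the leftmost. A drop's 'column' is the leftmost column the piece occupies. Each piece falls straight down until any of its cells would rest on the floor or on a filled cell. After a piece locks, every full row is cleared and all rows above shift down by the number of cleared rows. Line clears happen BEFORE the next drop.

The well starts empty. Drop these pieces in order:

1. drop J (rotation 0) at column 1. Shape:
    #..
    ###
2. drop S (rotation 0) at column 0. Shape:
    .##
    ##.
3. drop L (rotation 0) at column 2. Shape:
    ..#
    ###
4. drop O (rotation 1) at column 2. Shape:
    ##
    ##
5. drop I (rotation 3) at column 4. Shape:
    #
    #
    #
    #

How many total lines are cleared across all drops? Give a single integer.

Answer: 0

Derivation:
Drop 1: J rot0 at col 1 lands with bottom-row=0; cleared 0 line(s) (total 0); column heights now [0 2 1 1 0], max=2
Drop 2: S rot0 at col 0 lands with bottom-row=2; cleared 0 line(s) (total 0); column heights now [3 4 4 1 0], max=4
Drop 3: L rot0 at col 2 lands with bottom-row=4; cleared 0 line(s) (total 0); column heights now [3 4 5 5 6], max=6
Drop 4: O rot1 at col 2 lands with bottom-row=5; cleared 0 line(s) (total 0); column heights now [3 4 7 7 6], max=7
Drop 5: I rot3 at col 4 lands with bottom-row=6; cleared 0 line(s) (total 0); column heights now [3 4 7 7 10], max=10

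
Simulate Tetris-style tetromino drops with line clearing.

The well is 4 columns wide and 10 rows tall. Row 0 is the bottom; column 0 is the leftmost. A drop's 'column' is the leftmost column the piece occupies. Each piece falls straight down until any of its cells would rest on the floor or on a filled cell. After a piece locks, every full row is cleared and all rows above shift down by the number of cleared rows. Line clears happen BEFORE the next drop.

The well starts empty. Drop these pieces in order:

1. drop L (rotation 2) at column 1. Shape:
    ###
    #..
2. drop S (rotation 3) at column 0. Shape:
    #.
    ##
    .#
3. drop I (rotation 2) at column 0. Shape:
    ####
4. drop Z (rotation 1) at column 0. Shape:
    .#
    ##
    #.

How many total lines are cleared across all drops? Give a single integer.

Answer: 1

Derivation:
Drop 1: L rot2 at col 1 lands with bottom-row=0; cleared 0 line(s) (total 0); column heights now [0 2 2 2], max=2
Drop 2: S rot3 at col 0 lands with bottom-row=2; cleared 0 line(s) (total 0); column heights now [5 4 2 2], max=5
Drop 3: I rot2 at col 0 lands with bottom-row=5; cleared 1 line(s) (total 1); column heights now [5 4 2 2], max=5
Drop 4: Z rot1 at col 0 lands with bottom-row=5; cleared 0 line(s) (total 1); column heights now [7 8 2 2], max=8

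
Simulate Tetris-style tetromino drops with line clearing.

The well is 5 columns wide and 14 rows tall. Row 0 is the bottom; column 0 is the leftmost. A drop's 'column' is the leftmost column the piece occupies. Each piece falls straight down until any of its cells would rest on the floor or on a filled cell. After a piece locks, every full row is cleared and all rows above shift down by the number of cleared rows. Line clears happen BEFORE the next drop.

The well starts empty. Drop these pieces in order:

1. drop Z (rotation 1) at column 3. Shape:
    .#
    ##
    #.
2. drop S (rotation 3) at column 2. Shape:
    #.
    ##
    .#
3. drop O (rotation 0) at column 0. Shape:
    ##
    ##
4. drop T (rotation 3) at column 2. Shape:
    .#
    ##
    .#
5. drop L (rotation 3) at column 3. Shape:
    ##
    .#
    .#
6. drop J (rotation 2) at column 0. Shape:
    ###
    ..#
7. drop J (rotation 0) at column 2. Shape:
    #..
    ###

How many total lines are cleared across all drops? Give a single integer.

Drop 1: Z rot1 at col 3 lands with bottom-row=0; cleared 0 line(s) (total 0); column heights now [0 0 0 2 3], max=3
Drop 2: S rot3 at col 2 lands with bottom-row=2; cleared 0 line(s) (total 0); column heights now [0 0 5 4 3], max=5
Drop 3: O rot0 at col 0 lands with bottom-row=0; cleared 0 line(s) (total 0); column heights now [2 2 5 4 3], max=5
Drop 4: T rot3 at col 2 lands with bottom-row=4; cleared 0 line(s) (total 0); column heights now [2 2 6 7 3], max=7
Drop 5: L rot3 at col 3 lands with bottom-row=5; cleared 0 line(s) (total 0); column heights now [2 2 6 8 8], max=8
Drop 6: J rot2 at col 0 lands with bottom-row=6; cleared 1 line(s) (total 1); column heights now [2 2 7 7 7], max=7
Drop 7: J rot0 at col 2 lands with bottom-row=7; cleared 0 line(s) (total 1); column heights now [2 2 9 8 8], max=9

Answer: 1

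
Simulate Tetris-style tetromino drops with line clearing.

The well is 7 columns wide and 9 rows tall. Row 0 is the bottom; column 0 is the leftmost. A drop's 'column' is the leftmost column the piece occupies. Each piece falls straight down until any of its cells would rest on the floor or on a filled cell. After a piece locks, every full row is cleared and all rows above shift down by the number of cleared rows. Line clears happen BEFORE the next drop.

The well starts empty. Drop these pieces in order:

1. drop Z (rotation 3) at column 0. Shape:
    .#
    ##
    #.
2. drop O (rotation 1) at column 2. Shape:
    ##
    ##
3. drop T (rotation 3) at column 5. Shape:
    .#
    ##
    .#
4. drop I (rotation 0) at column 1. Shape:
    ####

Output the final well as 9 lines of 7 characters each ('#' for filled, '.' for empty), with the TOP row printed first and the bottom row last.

Answer: .......
.......
.......
.......
.......
.####..
.#....#
####.##
#.##..#

Derivation:
Drop 1: Z rot3 at col 0 lands with bottom-row=0; cleared 0 line(s) (total 0); column heights now [2 3 0 0 0 0 0], max=3
Drop 2: O rot1 at col 2 lands with bottom-row=0; cleared 0 line(s) (total 0); column heights now [2 3 2 2 0 0 0], max=3
Drop 3: T rot3 at col 5 lands with bottom-row=0; cleared 0 line(s) (total 0); column heights now [2 3 2 2 0 2 3], max=3
Drop 4: I rot0 at col 1 lands with bottom-row=3; cleared 0 line(s) (total 0); column heights now [2 4 4 4 4 2 3], max=4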